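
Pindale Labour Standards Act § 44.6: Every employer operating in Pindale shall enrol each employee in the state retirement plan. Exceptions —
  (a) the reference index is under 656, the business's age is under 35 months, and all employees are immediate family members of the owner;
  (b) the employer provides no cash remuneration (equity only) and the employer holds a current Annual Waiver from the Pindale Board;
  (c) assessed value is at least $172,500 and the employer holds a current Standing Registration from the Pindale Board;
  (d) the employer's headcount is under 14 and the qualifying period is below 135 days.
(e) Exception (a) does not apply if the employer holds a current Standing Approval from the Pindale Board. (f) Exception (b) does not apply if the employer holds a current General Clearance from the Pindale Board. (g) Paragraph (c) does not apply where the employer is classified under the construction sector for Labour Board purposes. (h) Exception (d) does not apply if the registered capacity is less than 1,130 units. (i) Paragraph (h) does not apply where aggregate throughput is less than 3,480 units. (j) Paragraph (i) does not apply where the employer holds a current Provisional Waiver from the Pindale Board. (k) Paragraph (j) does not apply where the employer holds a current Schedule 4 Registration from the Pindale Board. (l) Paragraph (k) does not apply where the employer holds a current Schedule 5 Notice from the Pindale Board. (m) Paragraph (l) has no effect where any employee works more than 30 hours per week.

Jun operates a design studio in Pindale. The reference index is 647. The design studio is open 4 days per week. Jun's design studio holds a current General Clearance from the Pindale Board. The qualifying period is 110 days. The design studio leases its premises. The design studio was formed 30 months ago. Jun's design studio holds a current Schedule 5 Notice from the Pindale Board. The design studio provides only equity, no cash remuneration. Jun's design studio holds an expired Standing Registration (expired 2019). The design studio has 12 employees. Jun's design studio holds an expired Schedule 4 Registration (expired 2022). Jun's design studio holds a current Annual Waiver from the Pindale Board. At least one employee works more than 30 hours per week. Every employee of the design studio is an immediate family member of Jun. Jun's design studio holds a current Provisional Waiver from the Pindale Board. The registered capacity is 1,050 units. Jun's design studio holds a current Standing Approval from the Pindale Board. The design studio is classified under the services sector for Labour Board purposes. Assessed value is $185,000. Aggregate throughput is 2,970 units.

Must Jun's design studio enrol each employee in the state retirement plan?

Yes — Jun's design studio must enrol each employee in the state retirement plan.

Exception (a)'s conditions are all satisfied: the reference index is 647, under the 656 limit; the business's age is 30 months, under the 35 months limit; every employee is an immediate family member. However, paragraph (e) must be considered: (e) operates against (a): a current Standing Approval is held. (a) is therefore removed.
Exception (b)'s conditions are all satisfied: remuneration is equity-only; a current Annual Waiver is held. But applying paragraph (f): (f) operates against (b): a current General Clearance is held. Exception (b) does not apply.
Exception (c) requires that the employer holds a current Standing Registration from the Pindale Board; but there is no Standing Registration in force, so (c) is unavailable.
Exception (d)'s conditions are all satisfied: the employer's headcount is 12, under the 14 limit; the qualifying period is 110 days, below the 135 days limit. But: (h) operates against (d): the registered capacity is 1,050 units, less than the 1,130 units limit. (i) would limit (h) — aggregate throughput is 2,970 units, less than the 3,480 units limit — but (j) sets (i) aside: (j) operates — a current Provisional Waiver is held. (k) is not triggered (there is no Schedule 4 Registration in force), so (j) stands. Exception (d) does not apply.
None of the exceptions is available; § 44.6 applies in full.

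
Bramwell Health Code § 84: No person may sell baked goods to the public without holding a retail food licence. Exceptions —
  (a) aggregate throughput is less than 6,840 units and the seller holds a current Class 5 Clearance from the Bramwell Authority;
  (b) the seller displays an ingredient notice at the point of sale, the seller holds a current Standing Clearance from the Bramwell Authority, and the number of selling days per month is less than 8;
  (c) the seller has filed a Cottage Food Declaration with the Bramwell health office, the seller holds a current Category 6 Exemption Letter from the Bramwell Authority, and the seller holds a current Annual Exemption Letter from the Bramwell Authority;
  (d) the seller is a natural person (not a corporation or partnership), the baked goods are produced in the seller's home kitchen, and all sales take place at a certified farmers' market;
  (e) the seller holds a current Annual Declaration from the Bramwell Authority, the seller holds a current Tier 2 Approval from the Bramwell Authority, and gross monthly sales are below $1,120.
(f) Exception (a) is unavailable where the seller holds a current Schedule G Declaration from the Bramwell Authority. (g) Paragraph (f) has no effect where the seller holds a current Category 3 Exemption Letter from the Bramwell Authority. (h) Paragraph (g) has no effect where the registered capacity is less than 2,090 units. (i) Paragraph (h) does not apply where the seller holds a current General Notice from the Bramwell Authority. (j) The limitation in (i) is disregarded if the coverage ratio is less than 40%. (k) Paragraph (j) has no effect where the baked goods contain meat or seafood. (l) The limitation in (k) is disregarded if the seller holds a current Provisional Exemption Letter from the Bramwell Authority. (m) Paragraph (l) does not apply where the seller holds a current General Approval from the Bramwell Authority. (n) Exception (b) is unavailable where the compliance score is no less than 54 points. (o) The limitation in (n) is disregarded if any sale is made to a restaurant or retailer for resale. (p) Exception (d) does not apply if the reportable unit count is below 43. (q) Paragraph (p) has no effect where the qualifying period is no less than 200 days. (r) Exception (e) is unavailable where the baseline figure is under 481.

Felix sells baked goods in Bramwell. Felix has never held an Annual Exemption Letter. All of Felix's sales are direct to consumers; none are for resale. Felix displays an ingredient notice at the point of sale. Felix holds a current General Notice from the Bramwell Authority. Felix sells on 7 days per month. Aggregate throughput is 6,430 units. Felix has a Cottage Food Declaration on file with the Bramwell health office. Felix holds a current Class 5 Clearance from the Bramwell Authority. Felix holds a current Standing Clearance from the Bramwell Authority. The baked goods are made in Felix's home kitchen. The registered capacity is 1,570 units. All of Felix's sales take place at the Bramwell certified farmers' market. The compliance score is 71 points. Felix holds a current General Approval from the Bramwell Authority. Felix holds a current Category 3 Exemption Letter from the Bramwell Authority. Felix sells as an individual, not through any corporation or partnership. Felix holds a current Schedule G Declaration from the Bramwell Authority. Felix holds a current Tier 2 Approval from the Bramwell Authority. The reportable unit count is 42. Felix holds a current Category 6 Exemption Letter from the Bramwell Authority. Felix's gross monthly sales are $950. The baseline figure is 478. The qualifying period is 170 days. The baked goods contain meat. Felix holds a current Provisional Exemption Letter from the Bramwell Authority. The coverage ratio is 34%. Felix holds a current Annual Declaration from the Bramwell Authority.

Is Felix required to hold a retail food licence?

No — exception (a) applies; Felix is not required to hold a retail food licence.

Exception (a) is satisfied on its face — aggregate throughput is 6,430 units, less than the 6,840 units limit; a current Class 5 Clearance is held. Considering the limiting provisions: (f) would limit (a) — a current Schedule G Declaration is held — but (g) sets (f) aside: (g) operates against (f): a current Category 3 Exemption Letter is held. (h) would limit (g) — the registered capacity is 1,570 units, less than the 2,090 units limit — but (i) sets (h) aside: (i) operates — a current General Notice is held. (j) applies (the coverage ratio is 34%, less than the 40% limit), but is overridden by (k): (k) operates against (j): the baked goods contain meat. (l) would limit (k) — a current Provisional Exemption Letter is held — but (m) sets (l) aside: (m) operates against (l): a current General Approval is held. So (a) applies.
All of (b)'s requirements are met (an ingredient notice is displayed; a current Standing Clearance is held; the number of selling days per month is 7, less than the 8 limit). Turning to paragraphs (n)–(o): (n) operates against (b): the compliance score is 71 points, meeting the 54 points threshold. (o), which would lift (n), is inapplicable — no sales are for resale. (b) is therefore removed.
Exception (c) requires that the seller holds a current Annual Exemption Letter from the Bramwell Authority; but there is no Annual Exemption Letter in force, so (c) is unavailable.
Exception (d) is satisfied on its face — the seller is a natural person; the baked goods are home-kitchen produced; all sales are at a certified farmers' market. Turning to paragraphs (p)–(q): (p) is engaged — the reportable unit count is 42, below the 43 limit. (q) is inapplicable (the qualifying period is 170 days, short of 200 days), so (p) stands. So (d) is unavailable.
Exception (e)'s conditions are all satisfied: a current Annual Declaration is held; a current Tier 2 Approval is held; gross monthly sales are $950, below the $1,120 limit. However, paragraph (r) must be considered: (r) operates against (e): the baseline figure is 478, under the 481 limit. Exception (e) does not apply.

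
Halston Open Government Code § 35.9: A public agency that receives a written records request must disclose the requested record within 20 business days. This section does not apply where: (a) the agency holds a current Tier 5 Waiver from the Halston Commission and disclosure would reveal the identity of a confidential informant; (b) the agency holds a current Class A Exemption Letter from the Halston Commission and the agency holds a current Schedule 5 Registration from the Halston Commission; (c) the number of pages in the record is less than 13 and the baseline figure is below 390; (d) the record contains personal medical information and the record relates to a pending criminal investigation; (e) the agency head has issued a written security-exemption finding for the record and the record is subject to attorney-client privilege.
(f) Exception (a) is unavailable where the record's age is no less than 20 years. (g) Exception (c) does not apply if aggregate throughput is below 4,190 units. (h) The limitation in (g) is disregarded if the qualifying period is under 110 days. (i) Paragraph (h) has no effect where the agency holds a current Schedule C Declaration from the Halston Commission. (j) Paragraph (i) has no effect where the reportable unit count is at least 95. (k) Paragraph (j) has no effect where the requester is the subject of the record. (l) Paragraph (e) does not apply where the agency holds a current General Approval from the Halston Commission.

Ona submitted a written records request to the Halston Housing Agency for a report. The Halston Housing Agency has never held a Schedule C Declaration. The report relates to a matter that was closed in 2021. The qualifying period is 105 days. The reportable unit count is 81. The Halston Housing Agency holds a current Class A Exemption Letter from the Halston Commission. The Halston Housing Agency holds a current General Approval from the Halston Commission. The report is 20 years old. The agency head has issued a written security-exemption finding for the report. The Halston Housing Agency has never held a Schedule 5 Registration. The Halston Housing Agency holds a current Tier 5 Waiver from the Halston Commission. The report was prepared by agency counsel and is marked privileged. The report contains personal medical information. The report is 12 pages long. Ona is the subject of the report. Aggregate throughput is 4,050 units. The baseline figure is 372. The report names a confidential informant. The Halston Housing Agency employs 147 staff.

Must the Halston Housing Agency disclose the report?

No — exception (c) applies; the Halston Housing Agency is not required to disclose the report.

Exception (a) is satisfied on its face — a current Tier 5 Waiver is held; the report names a confidential informant. However, paragraph (f) must be considered: (f) operates against (a): the record's age is 20 years, meeting the 20 years threshold. Exception (a) does not apply.
Exception (b) requires that the agency holds a current Schedule 5 Registration from the Halston Commission; but the Schedule 5 Registration is not current, so (b) is unavailable.
Exception (c) is satisfied on its face — the number of pages in the record is 12, less than the 13 limit; the baseline figure is 372, below the 390 limit. As to paragraphs (g)–(k): (g) would limit (c) — aggregate throughput is 4,050 units, below the 4,190 units limit — but (h) sets (g) aside: (h) operates against (g): the qualifying period is 105 days, under the 110 days limit. (i), which would lift (h), is inapplicable — there is no Schedule C Declaration in force. (c) remains available.
Exception (d) does not apply: the report relates to a closed matter.
Exception (e): a written security-exemption finding has been issued; the report is privileged — every condition holds. But applying paragraph (l): (l) operates against (e): a current General Approval is held. So (e) is unavailable.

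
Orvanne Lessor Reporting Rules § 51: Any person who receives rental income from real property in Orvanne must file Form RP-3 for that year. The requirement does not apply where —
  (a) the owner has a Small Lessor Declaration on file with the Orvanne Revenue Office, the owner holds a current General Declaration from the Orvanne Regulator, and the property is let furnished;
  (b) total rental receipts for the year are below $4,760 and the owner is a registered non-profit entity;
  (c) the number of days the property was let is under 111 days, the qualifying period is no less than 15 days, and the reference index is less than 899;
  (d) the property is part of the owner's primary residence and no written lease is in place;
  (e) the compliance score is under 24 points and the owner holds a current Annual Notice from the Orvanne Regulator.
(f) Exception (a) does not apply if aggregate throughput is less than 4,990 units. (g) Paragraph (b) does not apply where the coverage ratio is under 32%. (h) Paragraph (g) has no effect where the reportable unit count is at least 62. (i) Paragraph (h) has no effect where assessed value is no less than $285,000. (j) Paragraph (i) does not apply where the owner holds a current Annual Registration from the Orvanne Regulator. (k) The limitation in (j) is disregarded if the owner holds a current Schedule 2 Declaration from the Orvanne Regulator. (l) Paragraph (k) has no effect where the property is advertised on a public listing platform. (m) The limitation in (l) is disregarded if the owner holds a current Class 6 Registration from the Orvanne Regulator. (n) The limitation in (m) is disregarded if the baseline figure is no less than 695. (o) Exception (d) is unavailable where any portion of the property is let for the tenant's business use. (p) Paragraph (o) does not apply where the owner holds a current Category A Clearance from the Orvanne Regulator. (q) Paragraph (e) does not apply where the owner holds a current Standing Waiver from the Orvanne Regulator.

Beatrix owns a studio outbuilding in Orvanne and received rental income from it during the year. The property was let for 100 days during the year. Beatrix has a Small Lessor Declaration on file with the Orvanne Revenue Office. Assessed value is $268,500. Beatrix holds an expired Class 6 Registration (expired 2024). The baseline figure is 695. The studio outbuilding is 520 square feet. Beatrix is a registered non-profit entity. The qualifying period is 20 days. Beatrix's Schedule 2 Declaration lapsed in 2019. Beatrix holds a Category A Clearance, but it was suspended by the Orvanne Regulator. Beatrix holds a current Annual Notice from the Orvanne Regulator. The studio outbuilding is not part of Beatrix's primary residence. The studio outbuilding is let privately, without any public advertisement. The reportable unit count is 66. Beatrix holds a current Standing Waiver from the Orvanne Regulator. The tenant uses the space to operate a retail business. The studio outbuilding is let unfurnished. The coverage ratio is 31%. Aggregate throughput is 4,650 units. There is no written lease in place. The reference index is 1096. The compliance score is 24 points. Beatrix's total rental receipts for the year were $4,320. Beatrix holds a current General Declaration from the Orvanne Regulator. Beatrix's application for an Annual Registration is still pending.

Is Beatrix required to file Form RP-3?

No — exception (b) applies; Beatrix is not required to file Form RP-3.

Exception (a) fails — the property is let unfurnished.
All of (b)'s requirements are met (total rental receipts for the year are $4,320, below the $4,760 limit; Beatrix is a registered non-profit). Under paragraphs (g)–(n): (g) is triggered (the coverage ratio is 31%, under the 32% limit), but is displaced by (h): (h) is triggered — the reportable unit count is 66, meeting the 62 threshold. (i) is not triggered (assessed value is $268,500, short of $285,000), so (h) stands. (b) remains available.
Exception (c) fails — the reference index is 1,096, not less than 899.
Exception (d) fails — the studio outbuilding is not part of the primary residence.
Exception (e) fails — the compliance score is 24 points, not under 24 points.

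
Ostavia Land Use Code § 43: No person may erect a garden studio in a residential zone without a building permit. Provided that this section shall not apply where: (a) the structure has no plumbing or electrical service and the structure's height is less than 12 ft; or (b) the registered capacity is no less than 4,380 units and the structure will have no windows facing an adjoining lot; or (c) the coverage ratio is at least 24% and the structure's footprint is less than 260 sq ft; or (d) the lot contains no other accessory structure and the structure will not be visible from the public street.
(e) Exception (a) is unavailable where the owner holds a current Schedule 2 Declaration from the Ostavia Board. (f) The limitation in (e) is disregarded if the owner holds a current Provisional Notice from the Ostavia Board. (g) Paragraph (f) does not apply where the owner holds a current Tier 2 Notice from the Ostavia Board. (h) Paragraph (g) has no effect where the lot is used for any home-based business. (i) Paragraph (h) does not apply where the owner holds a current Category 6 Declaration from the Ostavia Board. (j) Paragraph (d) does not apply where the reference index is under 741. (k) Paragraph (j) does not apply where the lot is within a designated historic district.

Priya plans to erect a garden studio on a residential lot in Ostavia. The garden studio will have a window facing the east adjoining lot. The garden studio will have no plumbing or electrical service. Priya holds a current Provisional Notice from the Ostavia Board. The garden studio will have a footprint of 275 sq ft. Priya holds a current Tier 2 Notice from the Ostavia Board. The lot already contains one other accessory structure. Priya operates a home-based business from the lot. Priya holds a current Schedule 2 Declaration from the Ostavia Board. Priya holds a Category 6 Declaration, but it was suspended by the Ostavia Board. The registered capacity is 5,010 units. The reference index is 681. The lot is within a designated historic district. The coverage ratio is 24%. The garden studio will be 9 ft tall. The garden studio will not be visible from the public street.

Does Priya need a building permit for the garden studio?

Exception (a): there is no plumbing or electrical service; the structure's height is 9 ft, less than the 12 ft limit — every condition holds. As to paragraphs (e)–(i): (e) is engaged (a current Schedule 2 Declaration is held), but is itself disapplied by (f): (f) operates against (e): a current Provisional Notice is held. (g) would limit (f) — a current Tier 2 Notice is held — but (h) sets (g) aside: (h) operates against (g): a home-based business operates on the lot. (i) is inapplicable (there is no Category 6 Declaration in force), so (h) stands. (a) remains available.
Exception (b) fails — a window faces an adjoining lot.
Exception (c) does not apply: the structure's footprint is 275 sq ft, not less than 260 sq ft.
Exception (d) fails — the lot already has another accessory structure.

No — exception (a) applies; Priya does not need a building permit.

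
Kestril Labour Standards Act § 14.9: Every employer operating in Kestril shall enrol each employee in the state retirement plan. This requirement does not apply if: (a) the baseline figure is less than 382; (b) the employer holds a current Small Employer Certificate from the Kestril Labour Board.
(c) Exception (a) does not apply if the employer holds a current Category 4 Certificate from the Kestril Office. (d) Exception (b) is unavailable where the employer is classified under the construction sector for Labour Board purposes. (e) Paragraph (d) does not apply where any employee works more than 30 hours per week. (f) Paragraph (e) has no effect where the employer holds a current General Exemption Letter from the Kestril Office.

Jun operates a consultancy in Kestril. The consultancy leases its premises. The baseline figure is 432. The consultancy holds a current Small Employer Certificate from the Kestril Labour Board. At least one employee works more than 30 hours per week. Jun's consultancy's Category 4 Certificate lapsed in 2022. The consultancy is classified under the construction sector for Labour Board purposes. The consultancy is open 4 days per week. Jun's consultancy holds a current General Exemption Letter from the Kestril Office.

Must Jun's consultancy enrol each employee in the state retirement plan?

Yes — Jun's consultancy must enrol each employee in the state retirement plan.

Exception (a) does not apply: the baseline figure is 432, not less than 382.
Exception (b) is satisfied on its face — a current Small Employer Certificate is held. Turning to paragraphs (d)–(f): (d) operates against (b): the consultancy is classified under the construction sector. (e) would limit (d) — at least one employee exceeds 30 hours/week — but (f) sets (e) aside: (f) operates against (e): a current General Exemption Letter is held. (b) is therefore removed.
No exception applies. The general rule governs.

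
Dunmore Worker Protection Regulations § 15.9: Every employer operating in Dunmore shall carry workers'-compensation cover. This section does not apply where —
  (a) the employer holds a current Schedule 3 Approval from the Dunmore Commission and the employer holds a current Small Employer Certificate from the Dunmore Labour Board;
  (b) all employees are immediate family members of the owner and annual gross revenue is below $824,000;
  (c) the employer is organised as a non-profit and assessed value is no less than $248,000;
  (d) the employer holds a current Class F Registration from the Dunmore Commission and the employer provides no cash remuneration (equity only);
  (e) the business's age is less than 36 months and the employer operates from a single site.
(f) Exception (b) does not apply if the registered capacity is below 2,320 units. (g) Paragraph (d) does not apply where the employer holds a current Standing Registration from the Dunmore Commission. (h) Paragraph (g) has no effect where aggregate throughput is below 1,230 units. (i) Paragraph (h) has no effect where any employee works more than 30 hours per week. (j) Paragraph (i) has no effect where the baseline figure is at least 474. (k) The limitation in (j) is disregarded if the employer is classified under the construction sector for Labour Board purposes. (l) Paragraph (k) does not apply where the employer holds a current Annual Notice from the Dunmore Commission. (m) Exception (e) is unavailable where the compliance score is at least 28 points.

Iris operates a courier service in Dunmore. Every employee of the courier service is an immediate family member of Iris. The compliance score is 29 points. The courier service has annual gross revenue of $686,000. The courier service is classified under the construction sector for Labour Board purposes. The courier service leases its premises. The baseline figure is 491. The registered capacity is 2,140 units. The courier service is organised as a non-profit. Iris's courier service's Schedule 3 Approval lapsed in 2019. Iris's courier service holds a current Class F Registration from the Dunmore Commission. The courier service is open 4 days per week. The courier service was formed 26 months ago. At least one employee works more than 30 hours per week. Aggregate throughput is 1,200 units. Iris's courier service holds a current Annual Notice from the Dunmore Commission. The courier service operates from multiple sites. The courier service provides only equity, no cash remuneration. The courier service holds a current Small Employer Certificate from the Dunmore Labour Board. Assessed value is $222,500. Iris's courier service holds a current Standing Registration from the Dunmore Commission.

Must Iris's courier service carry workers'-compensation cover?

Exception (a) does not apply: no current Schedule 3 Approval is held.
Exception (b): every employee is an immediate family member; annual gross revenue is $686,000, below the $824,000 limit — every condition holds. However, paragraph (f) must be considered: (f) applies — the registered capacity is 2,140 units, below the 2,320 units limit. (b) is therefore removed.
Exception (c) does not apply: assessed value is $222,500, short of $248,000.
Exception (d): a current Class F Registration is held; remuneration is equity-only — every condition holds. As to paragraphs (g)–(l): (g) applies (a current Standing Registration is held), but is itself disapplied by (h): (h) applies — aggregate throughput is 1,200 units, below the 1,230 units limit. (i) would limit (h) — at least one employee exceeds 30 hours/week — but (j) sets (i) aside: (j) operates against (i): the baseline figure is 491, meeting the 474 threshold. (k) would limit (j) — the courier service is classified under the construction sector — but (l) sets (k) aside: (l) operates against (k): a current Annual Notice is held. Exception (d) stands.
Exception (e) requires that the employer operates from a single site; but the employer operates from multiple sites, so (e) is unavailable.

No — exception (d) applies; Iris's courier service is not required to carry workers'-compensation cover.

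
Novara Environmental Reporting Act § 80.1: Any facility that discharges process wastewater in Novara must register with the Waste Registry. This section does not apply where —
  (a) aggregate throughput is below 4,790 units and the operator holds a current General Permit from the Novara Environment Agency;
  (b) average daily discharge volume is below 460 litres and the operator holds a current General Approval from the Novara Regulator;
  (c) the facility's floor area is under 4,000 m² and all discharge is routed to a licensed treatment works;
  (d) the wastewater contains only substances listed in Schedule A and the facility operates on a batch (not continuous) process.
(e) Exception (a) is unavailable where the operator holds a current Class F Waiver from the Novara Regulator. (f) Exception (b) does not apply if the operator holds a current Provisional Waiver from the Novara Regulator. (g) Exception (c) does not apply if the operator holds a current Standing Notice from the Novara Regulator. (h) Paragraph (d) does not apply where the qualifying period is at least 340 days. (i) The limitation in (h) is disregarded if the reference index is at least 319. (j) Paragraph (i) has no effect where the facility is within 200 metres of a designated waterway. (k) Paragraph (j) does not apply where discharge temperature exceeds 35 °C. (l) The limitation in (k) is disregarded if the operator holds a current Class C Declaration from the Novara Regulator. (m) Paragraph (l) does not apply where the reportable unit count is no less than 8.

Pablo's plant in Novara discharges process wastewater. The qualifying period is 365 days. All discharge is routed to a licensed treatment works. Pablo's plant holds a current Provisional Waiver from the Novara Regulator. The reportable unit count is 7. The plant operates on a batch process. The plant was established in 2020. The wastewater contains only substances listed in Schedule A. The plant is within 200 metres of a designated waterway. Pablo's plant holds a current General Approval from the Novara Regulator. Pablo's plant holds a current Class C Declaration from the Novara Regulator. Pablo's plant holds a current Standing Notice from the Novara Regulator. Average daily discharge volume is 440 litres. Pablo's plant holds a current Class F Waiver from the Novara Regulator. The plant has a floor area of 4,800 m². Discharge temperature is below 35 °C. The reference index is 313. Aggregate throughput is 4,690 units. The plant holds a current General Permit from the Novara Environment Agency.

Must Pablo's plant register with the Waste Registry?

Exception (a)'s conditions are all satisfied: aggregate throughput is 4,690 units, below the 4,790 units limit; a current General Permit is held. Turning to paragraph (e): (e) applies — a current Class F Waiver is held. Exception (a) does not apply.
Exception (b) is satisfied on its face — average daily discharge volume is 440 litres, below the 460 litres limit; a current General Approval is held. But applying paragraph (f): (f) applies — a current Provisional Waiver is held. (b) is therefore removed.
Exception (c) fails — the facility's floor area is 4,800 m², not under 4,000 m².
All of (d)'s requirements are met (the wastewater is Schedule-A-only; the facility operates on a batch process). But applying paragraphs (h)–(m): (h) operates against (d): the qualifying period is 365 days, meeting the 340 days threshold. (i), which would lift (h), does not operate here — the reference index is 313, short of 319. Exception (d) does not apply.
No exception displaces § 80.1.

Yes — Pablo's plant must register with the Waste Registry.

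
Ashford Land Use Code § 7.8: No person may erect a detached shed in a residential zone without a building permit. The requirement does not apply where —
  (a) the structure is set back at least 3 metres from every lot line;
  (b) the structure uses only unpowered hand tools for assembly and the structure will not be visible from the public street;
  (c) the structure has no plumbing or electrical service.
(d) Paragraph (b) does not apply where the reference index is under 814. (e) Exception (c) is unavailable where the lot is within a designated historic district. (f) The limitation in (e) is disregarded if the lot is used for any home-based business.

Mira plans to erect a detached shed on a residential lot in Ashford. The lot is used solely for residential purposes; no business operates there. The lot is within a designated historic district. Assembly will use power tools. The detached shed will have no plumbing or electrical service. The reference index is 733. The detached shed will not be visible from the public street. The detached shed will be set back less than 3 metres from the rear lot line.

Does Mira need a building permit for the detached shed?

Exception (a) fails — the rear setback is under 3 m.
Exception (b) fails — assembly uses power tools.
Exception (c)'s conditions are all satisfied: there is no plumbing or electrical service. However, paragraphs (e)–(f) must be considered: (e) operates — the lot is in a historic district. (f) does not operate here (the lot is solely residential), so (e) stands. Exception (c) does not apply.
Every exception is unavailable, so the rule governs.

Yes — Mira must obtain a building permit.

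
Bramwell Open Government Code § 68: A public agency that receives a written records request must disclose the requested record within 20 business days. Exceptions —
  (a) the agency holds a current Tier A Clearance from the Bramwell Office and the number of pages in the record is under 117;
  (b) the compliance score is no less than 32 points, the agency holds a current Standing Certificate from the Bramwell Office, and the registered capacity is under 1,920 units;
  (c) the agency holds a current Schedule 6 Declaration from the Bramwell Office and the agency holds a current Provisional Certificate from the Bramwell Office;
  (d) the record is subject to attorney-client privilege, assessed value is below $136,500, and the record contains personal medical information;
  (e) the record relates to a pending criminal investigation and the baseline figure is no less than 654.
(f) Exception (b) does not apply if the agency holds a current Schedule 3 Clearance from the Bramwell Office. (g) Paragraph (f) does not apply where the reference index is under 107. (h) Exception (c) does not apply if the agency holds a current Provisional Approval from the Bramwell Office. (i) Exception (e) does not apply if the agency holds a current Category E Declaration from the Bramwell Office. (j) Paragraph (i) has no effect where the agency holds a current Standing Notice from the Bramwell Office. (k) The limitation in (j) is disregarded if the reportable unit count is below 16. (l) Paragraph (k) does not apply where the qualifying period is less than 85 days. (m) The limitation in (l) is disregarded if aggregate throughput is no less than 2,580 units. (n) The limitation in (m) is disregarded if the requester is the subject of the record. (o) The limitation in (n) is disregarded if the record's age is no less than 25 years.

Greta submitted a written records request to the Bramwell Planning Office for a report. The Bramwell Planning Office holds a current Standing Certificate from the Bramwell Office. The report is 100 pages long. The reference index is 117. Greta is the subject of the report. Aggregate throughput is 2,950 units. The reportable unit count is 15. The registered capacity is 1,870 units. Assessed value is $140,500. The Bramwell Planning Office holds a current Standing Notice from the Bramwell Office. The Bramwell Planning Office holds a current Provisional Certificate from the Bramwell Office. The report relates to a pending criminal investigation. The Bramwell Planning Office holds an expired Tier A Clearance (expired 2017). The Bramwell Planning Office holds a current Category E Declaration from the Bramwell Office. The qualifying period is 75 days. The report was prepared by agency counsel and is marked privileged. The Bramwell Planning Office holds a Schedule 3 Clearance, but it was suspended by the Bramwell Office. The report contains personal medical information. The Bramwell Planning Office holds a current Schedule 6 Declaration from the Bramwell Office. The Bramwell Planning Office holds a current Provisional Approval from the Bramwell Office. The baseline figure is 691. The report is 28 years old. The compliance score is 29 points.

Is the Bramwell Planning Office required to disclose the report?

Exception (a) does not apply: the Tier A Clearance is not current.
Exception (b) does not apply: the compliance score is 29 points, short of 32 points.
Exception (c)'s conditions are all satisfied: a current Schedule 6 Declaration is held; a current Provisional Certificate is held. But: (h) is engaged — a current Provisional Approval is held. So (c) is unavailable.
Exception (d) does not apply: assessed value is $140,500, not below $136,500.
Exception (e)'s conditions are all satisfied: the report relates to a pending investigation; the baseline figure is 691, meeting the 654 threshold. But applying paragraphs (i)–(o): (i) operates — a current Category E Declaration is held. (j) would limit (i) — a current Standing Notice is held — but (k) sets (j) aside: (k) operates against (j): the reportable unit count is 15, below the 16 limit. (l) is engaged (the qualifying period is 75 days, less than the 85 days limit), but is set aside by (m): (m) operates against (l): aggregate throughput is 2,950 units, meeting the 2,580 units threshold. (n) is triggered (Greta is the subject of the report), but is set aside by (o): (o) operates against (n): the record's age is 28 years, meeting the 25 years threshold. Exception (e) does not apply.
No exception is made out. the Bramwell Planning Office falls within the general rule.

Yes — the Bramwell Planning Office must disclose the report.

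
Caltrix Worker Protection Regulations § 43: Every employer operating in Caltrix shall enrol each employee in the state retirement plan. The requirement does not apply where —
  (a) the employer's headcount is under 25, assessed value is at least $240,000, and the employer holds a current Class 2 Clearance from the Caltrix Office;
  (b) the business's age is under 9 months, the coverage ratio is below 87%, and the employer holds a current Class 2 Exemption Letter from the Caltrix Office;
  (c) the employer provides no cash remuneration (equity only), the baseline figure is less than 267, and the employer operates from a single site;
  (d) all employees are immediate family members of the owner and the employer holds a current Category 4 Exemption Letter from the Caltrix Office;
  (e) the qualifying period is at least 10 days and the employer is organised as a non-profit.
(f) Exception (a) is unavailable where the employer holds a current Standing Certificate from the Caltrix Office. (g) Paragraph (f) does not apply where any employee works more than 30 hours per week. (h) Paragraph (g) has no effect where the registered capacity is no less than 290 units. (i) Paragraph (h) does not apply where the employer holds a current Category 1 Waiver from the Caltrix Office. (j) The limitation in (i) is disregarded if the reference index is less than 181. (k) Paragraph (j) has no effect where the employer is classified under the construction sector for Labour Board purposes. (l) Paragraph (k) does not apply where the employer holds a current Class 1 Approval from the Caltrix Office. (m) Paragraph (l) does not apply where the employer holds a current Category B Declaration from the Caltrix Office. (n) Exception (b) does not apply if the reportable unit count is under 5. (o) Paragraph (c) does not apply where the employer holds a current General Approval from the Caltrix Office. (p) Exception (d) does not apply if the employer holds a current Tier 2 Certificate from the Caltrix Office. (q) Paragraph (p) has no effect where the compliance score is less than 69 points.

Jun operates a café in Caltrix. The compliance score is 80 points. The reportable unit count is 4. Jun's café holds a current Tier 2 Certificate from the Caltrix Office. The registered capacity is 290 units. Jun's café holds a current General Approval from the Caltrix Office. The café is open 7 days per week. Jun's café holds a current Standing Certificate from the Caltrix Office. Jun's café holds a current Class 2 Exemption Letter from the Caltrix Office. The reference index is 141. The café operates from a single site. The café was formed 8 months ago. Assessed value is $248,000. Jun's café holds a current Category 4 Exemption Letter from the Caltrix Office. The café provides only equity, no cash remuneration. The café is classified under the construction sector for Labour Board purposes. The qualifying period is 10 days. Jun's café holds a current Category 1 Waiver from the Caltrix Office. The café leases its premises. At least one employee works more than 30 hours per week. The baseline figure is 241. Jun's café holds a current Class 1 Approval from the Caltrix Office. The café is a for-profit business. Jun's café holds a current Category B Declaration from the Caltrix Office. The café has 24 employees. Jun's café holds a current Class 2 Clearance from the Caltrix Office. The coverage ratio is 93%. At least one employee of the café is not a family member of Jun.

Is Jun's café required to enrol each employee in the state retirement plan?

Exception (a)'s conditions are all satisfied: the employer's headcount is 24, under the 25 limit; assessed value is $248,000, meeting the $240,000 threshold; a current Class 2 Clearance is held. Considering the limiting provisions: (f) applies (a current Standing Certificate is held), but is displaced by (g): (g) operates against (f): at least one employee exceeds 30 hours/week. (h) operates (the registered capacity is 290 units, meeting the 290 units threshold), but yields to (i): (i) operates against (h): a current Category 1 Waiver is held. (j) would limit (i) — the reference index is 141, less than the 181 limit — but (k) sets (j) aside: (k) operates — the café is classified under the construction sector. (l) is triggered (a current Class 1 Approval is held), but is displaced by (m): (m) is engaged — a current Category B Declaration is held. So (a) applies.
Exception (b) does not apply: the coverage ratio is 93%, not below 87%.
Exception (c)'s conditions are all satisfied: remuneration is equity-only; the baseline figure is 241, less than the 267 limit; the employer operates from a single site. However, paragraph (o) must be considered: (o) operates against (c): a current General Approval is held. So (c) is unavailable.
Exception (d) does not apply: at least one employee is not a family member.
Exception (e) does not apply: the employer is for-profit.

No — exception (a) applies; Jun's café is not required to enrol each employee in the state retirement plan.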